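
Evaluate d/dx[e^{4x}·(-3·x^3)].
x^{2} \left(- 12 x - 9\right) e^{4 x}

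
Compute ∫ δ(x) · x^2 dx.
0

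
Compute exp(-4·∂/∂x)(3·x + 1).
3 x - 11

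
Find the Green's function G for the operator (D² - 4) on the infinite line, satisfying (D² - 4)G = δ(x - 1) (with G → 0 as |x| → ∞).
-\frac{e^{-2|x - 1|}}{4}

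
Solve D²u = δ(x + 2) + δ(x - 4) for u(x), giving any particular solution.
\frac{|x + 2|}{2} + \frac{|x - 4|}{2}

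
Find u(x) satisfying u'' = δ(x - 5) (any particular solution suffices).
\frac{|x - 5|}{2}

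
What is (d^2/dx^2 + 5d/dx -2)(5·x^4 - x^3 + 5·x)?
- 10 x^{4} + 102 x^{3} + 45 x^{2} - 16 x + 25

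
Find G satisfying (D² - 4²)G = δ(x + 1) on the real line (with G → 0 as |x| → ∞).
-\frac{e^{-4|x + 1|}}{8}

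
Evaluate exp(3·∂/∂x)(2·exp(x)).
2 e^{x + 3}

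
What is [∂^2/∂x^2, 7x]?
14\frac{d}{dx}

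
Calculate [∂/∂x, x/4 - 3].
\frac{1}{4}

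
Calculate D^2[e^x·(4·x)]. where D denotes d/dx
4 \left(x + 2\right) e^{x}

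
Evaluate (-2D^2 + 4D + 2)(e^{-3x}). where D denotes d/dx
- 28 e^{- 3 x}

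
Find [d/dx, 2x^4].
8 x^{3}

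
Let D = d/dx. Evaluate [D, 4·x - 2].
4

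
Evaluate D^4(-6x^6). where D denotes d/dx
- 2160 x^{2}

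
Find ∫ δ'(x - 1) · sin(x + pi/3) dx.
- \cos{\left(1 + \frac{\pi}{3} \right)}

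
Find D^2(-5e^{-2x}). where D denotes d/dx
- 20 e^{- 2 x}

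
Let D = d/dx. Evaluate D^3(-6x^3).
-36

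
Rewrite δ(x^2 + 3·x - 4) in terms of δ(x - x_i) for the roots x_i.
\frac{\delta(x - 1) + \delta(x + 4)}{5}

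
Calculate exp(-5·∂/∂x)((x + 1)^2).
x^{2} - 8 x + 16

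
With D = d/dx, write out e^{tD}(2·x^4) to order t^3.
2 x \left(4 t^{3} + 6 t^{2} x + 4 t x^{2} + x^{3}\right)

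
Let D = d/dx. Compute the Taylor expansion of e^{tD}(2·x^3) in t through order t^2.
2 x \left(3 t^{2} + 3 t x + x^{2}\right)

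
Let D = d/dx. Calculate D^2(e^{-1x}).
e^{- x}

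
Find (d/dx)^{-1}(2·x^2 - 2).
\frac{2 x^{3}}{3} - 2 x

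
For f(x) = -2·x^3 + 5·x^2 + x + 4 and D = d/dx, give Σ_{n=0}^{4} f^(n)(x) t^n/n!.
- 2 t^{3} + t^{2} \left(5 - 6 x\right) + t \left(- 6 x^{2} + 10 x + 1\right) - 2 x^{3} + 5 x^{2} + x + 4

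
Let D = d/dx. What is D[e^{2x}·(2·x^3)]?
x^{2} \left(4 x + 6\right) e^{2 x}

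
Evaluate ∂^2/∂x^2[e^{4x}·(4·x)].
\left(64 x + 32\right) e^{4 x}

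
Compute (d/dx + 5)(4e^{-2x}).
12 e^{- 2 x}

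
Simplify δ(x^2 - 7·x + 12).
\frac{\delta(x - 3) + \delta(x - 4)}{1}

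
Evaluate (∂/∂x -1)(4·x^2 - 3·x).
- 4 x^{2} + 11 x - 3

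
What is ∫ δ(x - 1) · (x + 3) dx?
4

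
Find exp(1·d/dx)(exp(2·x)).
e^{2 x + 2}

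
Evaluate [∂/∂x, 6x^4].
24 x^{3}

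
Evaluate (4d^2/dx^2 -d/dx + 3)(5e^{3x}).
180 e^{3 x}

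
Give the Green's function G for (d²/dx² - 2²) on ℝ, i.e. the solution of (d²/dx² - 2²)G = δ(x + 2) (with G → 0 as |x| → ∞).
-\frac{e^{-2|x + 2|}}{4}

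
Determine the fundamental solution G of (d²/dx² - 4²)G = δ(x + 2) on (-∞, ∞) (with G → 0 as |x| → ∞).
-\frac{e^{-4|x + 2|}}{8}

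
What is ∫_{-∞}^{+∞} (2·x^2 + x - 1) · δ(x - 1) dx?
2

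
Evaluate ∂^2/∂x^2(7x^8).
392 x^{6}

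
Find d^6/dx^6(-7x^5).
0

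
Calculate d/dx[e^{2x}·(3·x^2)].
6 x \left(x + 1\right) e^{2 x}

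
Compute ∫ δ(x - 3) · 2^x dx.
8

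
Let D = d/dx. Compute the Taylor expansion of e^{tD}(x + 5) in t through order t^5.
t + x + 5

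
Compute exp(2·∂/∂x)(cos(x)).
\cos{\left(x + 2 \right)}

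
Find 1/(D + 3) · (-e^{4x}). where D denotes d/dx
- \frac{e^{4 x}}{7}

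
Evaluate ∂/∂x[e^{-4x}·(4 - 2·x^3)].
2 \left(4 x^{3} - 3 x^{2} - 8\right) e^{- 4 x}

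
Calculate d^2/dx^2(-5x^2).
-10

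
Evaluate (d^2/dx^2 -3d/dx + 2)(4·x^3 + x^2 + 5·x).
8 x^{3} - 34 x^{2} + 28 x - 13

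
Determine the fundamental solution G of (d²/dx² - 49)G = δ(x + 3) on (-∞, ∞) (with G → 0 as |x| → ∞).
-\frac{e^{-7|x + 3|}}{14}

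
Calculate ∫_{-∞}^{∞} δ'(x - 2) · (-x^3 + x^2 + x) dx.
7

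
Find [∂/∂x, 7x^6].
42 x^{5}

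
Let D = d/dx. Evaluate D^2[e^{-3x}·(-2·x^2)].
2 \left(- 9 x^{2} + 12 x - 2\right) e^{- 3 x}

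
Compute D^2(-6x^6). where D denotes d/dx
- 180 x^{4}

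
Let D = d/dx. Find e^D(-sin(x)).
- \sin{\left(x + 1 \right)}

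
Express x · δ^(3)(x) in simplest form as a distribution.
-3\delta^{(2)}(x)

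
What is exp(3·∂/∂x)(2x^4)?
2 x^{4} + 24 x^{3} + 108 x^{2} + 216 x + 162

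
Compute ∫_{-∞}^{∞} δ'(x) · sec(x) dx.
0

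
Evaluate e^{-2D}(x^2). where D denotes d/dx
x^{2} - 4 x + 4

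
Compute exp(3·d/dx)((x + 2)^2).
x^{2} + 10 x + 25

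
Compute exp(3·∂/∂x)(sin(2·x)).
\sin{\left(2 x + 6 \right)}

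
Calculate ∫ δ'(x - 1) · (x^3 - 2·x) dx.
-1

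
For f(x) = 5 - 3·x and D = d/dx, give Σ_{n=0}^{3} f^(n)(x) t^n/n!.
- 3 t - 3 x + 5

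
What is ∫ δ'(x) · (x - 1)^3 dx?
-3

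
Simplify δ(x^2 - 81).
\frac{\delta(x - 9) + \delta(x + 9)}{18}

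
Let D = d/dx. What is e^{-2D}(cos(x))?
\cos{\left(x - 2 \right)}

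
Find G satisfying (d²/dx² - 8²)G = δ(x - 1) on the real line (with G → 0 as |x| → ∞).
-\frac{e^{-8|x - 1|}}{16}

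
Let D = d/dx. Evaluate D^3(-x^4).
- 24 x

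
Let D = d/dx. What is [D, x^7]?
7 x^{6}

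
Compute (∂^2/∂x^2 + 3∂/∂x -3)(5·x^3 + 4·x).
- 15 x^{3} + 45 x^{2} + 18 x + 12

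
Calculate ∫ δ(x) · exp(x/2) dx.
1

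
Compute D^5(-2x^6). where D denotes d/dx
- 1440 x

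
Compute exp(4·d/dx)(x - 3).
x + 1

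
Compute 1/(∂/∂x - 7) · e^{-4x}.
- \frac{e^{- 4 x}}{11}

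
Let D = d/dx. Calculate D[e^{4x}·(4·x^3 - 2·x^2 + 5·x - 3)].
\left(16 x^{3} + 4 x^{2} + 16 x - 7\right) e^{4 x}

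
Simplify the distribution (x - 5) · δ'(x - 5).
-\delta(x - 5)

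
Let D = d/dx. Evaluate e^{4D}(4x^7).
4 x^{7} + 112 x^{6} + 1344 x^{5} + 8960 x^{4} + 35840 x^{3} + 86016 x^{2} + 114688 x + 65536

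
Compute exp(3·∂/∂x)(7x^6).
7 x^{6} + 126 x^{5} + 945 x^{4} + 3780 x^{3} + 8505 x^{2} + 10206 x + 5103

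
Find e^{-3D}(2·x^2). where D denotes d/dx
2 x^{2} - 12 x + 18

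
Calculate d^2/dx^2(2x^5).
40 x^{3}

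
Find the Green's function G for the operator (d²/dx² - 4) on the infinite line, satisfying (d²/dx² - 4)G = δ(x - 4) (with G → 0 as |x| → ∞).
-\frac{e^{-2|x - 4|}}{4}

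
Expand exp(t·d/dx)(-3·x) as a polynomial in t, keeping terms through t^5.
- 3 t - 3 x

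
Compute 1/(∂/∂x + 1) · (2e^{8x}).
\frac{2 e^{8 x}}{9}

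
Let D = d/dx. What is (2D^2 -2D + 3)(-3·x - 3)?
- 9 x - 3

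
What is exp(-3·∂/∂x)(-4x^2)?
- 4 x^{2} + 24 x - 36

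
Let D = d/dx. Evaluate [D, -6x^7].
- 42 x^{6}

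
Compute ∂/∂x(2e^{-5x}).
- 10 e^{- 5 x}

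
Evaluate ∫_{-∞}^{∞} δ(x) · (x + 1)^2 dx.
1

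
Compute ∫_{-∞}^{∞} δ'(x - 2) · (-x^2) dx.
4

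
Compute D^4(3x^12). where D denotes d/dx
35640 x^{8}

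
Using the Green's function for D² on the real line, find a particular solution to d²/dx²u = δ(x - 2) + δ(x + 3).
\frac{|x - 2|}{2} + \frac{|x + 3|}{2}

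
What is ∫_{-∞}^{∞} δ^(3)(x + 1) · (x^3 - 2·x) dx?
-6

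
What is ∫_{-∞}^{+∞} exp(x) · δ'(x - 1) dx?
- e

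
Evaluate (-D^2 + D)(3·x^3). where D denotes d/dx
9 x \left(x - 2\right)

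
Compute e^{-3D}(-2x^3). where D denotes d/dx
- 2 x^{3} + 18 x^{2} - 54 x + 54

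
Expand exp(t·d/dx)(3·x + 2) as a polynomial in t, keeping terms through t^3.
3 t + 3 x + 2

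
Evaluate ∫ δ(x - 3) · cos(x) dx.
\cos{\left(3 \right)}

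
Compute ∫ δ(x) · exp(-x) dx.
1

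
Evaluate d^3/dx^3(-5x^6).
- 600 x^{3}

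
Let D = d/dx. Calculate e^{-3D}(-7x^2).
- 7 x^{2} + 42 x - 63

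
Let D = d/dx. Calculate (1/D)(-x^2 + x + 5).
- \frac{x^{3}}{3} + \frac{x^{2}}{2} + 5 x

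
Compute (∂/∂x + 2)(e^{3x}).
5 e^{3 x}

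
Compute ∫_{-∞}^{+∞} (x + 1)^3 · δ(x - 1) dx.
8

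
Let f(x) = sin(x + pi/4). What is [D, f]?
\cos{\left(x + \frac{\pi}{4} \right)}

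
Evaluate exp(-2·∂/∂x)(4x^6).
4 x^{6} - 48 x^{5} + 240 x^{4} - 640 x^{3} + 960 x^{2} - 768 x + 256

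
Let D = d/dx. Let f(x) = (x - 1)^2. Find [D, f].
2 x - 2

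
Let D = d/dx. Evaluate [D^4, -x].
-4D^{3}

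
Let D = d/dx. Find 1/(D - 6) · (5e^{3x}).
- \frac{5 e^{3 x}}{3}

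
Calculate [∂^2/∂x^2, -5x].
-10\frac{d}{dx}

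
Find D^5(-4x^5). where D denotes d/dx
-480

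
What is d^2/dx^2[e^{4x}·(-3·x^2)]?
\left(- 48 x^{2} - 48 x - 6\right) e^{4 x}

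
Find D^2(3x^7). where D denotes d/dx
126 x^{5}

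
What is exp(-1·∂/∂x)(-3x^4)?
- 3 x^{4} + 12 x^{3} - 18 x^{2} + 12 x - 3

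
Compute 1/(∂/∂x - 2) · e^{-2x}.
- \frac{e^{- 2 x}}{4}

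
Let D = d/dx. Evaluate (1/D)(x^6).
\frac{x^{7}}{7}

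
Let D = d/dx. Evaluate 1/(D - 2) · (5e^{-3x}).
- e^{- 3 x}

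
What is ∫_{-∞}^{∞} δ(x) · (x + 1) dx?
1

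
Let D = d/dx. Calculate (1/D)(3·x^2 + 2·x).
x^{3} + x^{2}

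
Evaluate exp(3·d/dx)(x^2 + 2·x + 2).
x^{2} + 8 x + 17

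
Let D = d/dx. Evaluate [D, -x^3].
- 3 x^{2}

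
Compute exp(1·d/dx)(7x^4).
7 x^{4} + 28 x^{3} + 42 x^{2} + 28 x + 7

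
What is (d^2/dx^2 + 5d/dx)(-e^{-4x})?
4 e^{- 4 x}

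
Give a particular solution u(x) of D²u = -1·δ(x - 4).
-\frac{|x - 4|}{2}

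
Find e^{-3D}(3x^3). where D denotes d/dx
3 x^{3} - 27 x^{2} + 81 x - 81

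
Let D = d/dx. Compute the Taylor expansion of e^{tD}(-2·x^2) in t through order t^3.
- 2 t^{2} - 4 t x - 2 x^{2}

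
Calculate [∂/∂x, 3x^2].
6 x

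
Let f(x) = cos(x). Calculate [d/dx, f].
- \sin{\left(x \right)}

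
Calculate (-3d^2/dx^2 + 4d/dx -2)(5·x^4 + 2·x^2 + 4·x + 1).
- 10 x^{4} + 80 x^{3} - 184 x^{2} + 8 x + 2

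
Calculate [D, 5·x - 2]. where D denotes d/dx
5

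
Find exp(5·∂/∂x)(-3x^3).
- 3 x^{3} - 45 x^{2} - 225 x - 375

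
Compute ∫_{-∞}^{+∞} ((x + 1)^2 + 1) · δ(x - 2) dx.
10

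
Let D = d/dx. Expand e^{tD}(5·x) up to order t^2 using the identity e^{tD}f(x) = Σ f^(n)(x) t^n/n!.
5 t + 5 x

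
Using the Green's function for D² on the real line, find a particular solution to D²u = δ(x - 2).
\frac{|x - 2|}{2}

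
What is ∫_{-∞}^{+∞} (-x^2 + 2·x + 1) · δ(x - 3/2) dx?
\frac{7}{4}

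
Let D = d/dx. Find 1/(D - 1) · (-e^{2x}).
- e^{2 x}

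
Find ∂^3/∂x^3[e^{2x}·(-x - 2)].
\left(- 8 x - 28\right) e^{2 x}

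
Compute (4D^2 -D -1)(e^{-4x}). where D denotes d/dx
67 e^{- 4 x}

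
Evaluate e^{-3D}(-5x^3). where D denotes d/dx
- 5 x^{3} + 45 x^{2} - 135 x + 135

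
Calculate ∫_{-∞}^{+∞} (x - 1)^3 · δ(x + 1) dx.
-8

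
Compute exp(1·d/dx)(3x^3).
3 x^{3} + 9 x^{2} + 9 x + 3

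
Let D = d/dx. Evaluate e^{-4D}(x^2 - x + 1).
x^{2} - 9 x + 21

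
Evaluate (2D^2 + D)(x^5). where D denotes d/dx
5 x^{3} \left(x + 8\right)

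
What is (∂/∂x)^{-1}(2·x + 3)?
x^{2} + 3 x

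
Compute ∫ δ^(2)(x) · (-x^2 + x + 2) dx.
-2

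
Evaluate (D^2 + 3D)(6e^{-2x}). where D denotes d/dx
- 12 e^{- 2 x}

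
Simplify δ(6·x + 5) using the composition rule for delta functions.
\frac{\delta(x + 5/6)}{6}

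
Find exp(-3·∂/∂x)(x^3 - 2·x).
x^{3} - 9 x^{2} + 25 x - 21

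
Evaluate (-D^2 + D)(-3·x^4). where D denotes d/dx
12 x^{2} \left(3 - x\right)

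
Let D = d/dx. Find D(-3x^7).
- 21 x^{6}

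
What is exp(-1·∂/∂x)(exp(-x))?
e^{1 - x}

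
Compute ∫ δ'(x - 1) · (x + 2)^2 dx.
-6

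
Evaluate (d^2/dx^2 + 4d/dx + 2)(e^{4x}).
34 e^{4 x}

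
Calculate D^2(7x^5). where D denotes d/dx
140 x^{3}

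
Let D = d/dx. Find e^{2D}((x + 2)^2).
x^{2} + 8 x + 16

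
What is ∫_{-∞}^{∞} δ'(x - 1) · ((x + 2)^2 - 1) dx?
-6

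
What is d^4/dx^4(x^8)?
1680 x^{4}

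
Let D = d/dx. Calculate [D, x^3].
3 x^{2}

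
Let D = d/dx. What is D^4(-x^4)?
-24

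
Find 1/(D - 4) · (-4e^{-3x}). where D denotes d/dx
\frac{4 e^{- 3 x}}{7}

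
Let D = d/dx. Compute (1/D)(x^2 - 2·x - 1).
\frac{x^{3}}{3} - x^{2} - x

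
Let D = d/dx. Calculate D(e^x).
e^{x}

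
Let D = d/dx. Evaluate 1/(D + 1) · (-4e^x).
- 2 e^{x}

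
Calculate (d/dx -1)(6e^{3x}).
12 e^{3 x}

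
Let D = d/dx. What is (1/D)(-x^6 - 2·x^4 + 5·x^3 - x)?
- \frac{x^{7}}{7} - \frac{2 x^{5}}{5} + \frac{5 x^{4}}{4} - \frac{x^{2}}{2}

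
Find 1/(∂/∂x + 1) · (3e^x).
\frac{3 e^{x}}{2}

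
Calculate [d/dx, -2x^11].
- 22 x^{10}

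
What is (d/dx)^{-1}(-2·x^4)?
- \frac{2 x^{5}}{5}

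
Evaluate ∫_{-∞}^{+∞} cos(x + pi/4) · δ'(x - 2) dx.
\sin{\left(\frac{\pi}{4} + 2 \right)}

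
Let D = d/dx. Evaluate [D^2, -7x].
-14D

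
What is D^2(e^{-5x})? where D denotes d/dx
25 e^{- 5 x}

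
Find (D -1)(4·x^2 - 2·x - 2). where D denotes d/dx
2 x \left(5 - 2 x\right)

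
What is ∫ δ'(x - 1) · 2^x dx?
- \log{\left(4 \right)}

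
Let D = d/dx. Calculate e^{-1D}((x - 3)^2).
x^{2} - 8 x + 16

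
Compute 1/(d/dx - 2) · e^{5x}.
\frac{e^{5 x}}{3}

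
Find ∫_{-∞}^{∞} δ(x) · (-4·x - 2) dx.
-2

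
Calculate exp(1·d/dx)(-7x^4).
- 7 x^{4} - 28 x^{3} - 42 x^{2} - 28 x - 7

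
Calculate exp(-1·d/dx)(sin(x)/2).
\frac{\sin{\left(x - 1 \right)}}{2}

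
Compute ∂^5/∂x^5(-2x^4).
0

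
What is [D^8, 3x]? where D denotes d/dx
24D^{7}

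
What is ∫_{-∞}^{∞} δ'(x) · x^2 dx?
0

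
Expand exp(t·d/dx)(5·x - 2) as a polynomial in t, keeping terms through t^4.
5 t + 5 x - 2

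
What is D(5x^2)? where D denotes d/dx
10 x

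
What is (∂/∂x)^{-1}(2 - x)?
- \frac{x^{2}}{2} + 2 x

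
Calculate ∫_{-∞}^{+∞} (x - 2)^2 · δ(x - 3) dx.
1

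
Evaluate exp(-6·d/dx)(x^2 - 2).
x^{2} - 12 x + 34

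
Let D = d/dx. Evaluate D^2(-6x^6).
- 180 x^{4}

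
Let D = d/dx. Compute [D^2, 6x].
12D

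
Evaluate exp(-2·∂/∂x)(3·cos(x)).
3 \cos{\left(x - 2 \right)}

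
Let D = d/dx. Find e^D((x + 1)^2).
x^{2} + 4 x + 4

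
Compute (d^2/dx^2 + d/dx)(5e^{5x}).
150 e^{5 x}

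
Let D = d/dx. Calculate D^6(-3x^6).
-2160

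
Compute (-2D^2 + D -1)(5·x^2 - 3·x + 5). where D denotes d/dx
- 5 x^{2} + 13 x - 28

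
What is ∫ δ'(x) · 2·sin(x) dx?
-2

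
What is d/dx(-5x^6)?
- 30 x^{5}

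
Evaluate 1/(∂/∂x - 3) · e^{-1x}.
- \frac{e^{- x}}{4}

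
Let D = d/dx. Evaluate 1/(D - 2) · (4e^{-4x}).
- \frac{2 e^{- 4 x}}{3}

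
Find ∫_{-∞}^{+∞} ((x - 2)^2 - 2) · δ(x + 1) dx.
7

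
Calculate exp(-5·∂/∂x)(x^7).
x^{7} - 35 x^{6} + 525 x^{5} - 4375 x^{4} + 21875 x^{3} - 65625 x^{2} + 109375 x - 78125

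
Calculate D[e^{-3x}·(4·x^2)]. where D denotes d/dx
4 x \left(2 - 3 x\right) e^{- 3 x}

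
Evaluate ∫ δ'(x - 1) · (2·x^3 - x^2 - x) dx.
-3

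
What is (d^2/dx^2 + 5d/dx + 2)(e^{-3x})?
- 4 e^{- 3 x}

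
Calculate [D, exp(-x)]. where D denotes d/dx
- e^{- x}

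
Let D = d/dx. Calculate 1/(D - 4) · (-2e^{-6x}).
\frac{e^{- 6 x}}{5}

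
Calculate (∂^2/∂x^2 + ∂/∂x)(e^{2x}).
6 e^{2 x}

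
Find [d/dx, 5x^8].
40 x^{7}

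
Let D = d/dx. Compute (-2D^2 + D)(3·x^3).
9 x \left(x - 4\right)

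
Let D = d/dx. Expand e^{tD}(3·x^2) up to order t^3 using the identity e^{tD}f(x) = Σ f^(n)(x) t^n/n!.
3 t^{2} + 6 t x + 3 x^{2}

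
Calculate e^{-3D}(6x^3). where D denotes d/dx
6 x^{3} - 54 x^{2} + 162 x - 162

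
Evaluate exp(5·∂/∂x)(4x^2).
4 x^{2} + 40 x + 100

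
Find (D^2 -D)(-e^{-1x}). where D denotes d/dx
- 2 e^{- x}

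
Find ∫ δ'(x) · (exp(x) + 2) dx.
-1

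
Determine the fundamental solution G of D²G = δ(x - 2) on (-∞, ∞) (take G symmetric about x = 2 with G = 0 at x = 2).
\frac{|x - 2|}{2}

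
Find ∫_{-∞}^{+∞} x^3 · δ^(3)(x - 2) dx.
-6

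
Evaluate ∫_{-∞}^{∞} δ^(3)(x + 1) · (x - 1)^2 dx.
0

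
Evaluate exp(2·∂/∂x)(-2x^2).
- 2 x^{2} - 8 x - 8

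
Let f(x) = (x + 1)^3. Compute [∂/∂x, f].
3 \left(x + 1\right)^{2}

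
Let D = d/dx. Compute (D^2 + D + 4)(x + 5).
4 x + 21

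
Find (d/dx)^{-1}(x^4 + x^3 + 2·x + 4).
\frac{x^{5}}{5} + \frac{x^{4}}{4} + x^{2} + 4 x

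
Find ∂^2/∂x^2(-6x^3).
- 36 x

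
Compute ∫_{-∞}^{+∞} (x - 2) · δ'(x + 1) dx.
-1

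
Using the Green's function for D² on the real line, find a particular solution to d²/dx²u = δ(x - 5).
\frac{|x - 5|}{2}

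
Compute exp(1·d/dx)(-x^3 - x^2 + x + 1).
x \left(- x^{2} - 4 x - 4\right)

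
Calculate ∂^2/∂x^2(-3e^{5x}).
- 75 e^{5 x}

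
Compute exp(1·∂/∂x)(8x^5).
8 x^{5} + 40 x^{4} + 80 x^{3} + 80 x^{2} + 40 x + 8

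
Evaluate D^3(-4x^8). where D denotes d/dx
- 1344 x^{5}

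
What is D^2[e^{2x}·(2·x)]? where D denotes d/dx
8 \left(x + 1\right) e^{2 x}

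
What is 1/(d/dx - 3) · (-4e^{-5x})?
\frac{e^{- 5 x}}{2}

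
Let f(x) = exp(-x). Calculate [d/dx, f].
- e^{- x}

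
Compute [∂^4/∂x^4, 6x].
24\frac{d^{3}}{dx^{3}}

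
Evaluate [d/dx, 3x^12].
36 x^{11}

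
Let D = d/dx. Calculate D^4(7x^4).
168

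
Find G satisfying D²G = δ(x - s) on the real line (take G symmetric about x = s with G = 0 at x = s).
\frac{|x - s|}{2}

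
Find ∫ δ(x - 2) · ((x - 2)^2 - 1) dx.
-1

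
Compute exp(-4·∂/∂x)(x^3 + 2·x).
x^{3} - 12 x^{2} + 50 x - 72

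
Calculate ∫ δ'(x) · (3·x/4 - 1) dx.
- \frac{3}{4}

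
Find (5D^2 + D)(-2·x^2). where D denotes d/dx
- 4 x - 20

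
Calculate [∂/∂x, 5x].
5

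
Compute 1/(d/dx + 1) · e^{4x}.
\frac{e^{4 x}}{5}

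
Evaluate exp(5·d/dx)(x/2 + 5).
\frac{x}{2} + \frac{15}{2}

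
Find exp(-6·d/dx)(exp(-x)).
e^{6 - x}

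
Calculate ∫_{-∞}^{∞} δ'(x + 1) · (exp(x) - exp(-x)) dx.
- 2 \cosh{\left(1 \right)}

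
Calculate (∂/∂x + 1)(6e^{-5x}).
- 24 e^{- 5 x}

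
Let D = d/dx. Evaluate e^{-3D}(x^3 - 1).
x^{3} - 9 x^{2} + 27 x - 28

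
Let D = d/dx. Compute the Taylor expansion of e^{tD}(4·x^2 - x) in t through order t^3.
4 t^{2} + t \left(8 x - 1\right) + 4 x^{2} - x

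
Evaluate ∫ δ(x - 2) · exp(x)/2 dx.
\frac{e^{2}}{2}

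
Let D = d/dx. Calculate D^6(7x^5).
0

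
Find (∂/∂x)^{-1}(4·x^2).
\frac{4 x^{3}}{3}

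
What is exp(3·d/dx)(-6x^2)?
- 6 x^{2} - 36 x - 54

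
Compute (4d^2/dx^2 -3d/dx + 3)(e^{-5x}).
118 e^{- 5 x}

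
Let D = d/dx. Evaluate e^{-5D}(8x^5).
8 x^{5} - 200 x^{4} + 2000 x^{3} - 10000 x^{2} + 25000 x - 25000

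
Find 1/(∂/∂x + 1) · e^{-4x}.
- \frac{e^{- 4 x}}{3}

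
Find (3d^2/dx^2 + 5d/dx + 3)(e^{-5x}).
53 e^{- 5 x}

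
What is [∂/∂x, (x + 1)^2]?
2 x + 2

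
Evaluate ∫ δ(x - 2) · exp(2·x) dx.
e^{4}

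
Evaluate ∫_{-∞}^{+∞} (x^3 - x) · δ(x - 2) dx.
6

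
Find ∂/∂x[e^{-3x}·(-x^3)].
3 x^{2} \left(x - 1\right) e^{- 3 x}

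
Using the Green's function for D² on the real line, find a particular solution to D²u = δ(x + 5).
\frac{|x + 5|}{2}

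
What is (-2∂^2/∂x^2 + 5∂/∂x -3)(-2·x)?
6 x - 10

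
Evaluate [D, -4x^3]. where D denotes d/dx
- 12 x^{2}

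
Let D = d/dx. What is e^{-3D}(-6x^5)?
- 6 x^{5} + 90 x^{4} - 540 x^{3} + 1620 x^{2} - 2430 x + 1458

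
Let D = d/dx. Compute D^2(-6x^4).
- 72 x^{2}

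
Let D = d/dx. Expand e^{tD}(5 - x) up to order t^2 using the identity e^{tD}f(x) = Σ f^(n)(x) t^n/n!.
- t - x + 5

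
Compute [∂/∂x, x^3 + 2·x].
3 x^{2} + 2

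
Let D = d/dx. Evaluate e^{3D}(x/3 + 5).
\frac{x}{3} + 6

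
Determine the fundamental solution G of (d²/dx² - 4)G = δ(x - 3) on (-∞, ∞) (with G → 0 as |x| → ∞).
-\frac{e^{-2|x - 3|}}{4}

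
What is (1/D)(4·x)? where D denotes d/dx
2 x^{2}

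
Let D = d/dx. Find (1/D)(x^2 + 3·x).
\frac{x^{3}}{3} + \frac{3 x^{2}}{2}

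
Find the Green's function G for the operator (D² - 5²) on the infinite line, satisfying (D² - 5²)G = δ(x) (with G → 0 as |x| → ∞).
-\frac{e^{-5|x|}}{10}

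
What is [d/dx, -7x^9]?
- 63 x^{8}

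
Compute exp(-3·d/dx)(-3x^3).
- 3 x^{3} + 27 x^{2} - 81 x + 81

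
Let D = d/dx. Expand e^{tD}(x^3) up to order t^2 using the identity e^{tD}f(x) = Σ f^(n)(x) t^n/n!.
x \left(3 t^{2} + 3 t x + x^{2}\right)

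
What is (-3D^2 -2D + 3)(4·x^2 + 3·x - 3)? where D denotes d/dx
12 x^{2} - 7 x - 39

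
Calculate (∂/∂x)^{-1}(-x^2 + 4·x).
- \frac{x^{3}}{3} + 2 x^{2}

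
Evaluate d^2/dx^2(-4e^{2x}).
- 16 e^{2 x}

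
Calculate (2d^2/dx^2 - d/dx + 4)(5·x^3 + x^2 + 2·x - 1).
20 x^{3} - 11 x^{2} + 66 x - 2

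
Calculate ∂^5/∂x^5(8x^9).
120960 x^{4}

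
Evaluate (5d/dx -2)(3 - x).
2 x - 11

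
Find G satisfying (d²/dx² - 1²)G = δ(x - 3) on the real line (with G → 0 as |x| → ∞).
-\frac{e^{-|x - 3|}}{2}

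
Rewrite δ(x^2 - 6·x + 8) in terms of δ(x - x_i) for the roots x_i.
\frac{\delta(x - 2) + \delta(x - 4)}{2}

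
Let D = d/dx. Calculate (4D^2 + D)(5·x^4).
20 x^{2} \left(x + 12\right)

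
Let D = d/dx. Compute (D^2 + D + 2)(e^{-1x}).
2 e^{- x}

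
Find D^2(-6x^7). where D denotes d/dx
- 252 x^{5}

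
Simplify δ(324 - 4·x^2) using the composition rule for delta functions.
\frac{\delta(x - 9) + \delta(x + 9)}{72}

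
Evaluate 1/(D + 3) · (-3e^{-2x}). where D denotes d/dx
- 3 e^{- 2 x}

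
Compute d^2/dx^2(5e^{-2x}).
20 e^{- 2 x}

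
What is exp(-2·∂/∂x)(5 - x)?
7 - x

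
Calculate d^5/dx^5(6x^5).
720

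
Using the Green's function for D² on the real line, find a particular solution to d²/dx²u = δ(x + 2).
\frac{|x + 2|}{2}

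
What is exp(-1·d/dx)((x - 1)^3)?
x^{3} - 6 x^{2} + 12 x - 8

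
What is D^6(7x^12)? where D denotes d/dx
4656960 x^{6}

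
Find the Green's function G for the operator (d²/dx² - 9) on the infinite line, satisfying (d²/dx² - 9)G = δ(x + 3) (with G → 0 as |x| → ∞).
-\frac{e^{-3|x + 3|}}{6}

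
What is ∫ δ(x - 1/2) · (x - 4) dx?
- \frac{7}{2}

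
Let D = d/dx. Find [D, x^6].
6 x^{5}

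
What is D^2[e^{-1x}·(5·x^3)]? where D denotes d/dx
5 x \left(x^{2} - 6 x + 6\right) e^{- x}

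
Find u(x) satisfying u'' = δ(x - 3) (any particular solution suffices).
\frac{|x - 3|}{2}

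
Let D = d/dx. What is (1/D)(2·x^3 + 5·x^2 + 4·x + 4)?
\frac{x^{4}}{2} + \frac{5 x^{3}}{3} + 2 x^{2} + 4 x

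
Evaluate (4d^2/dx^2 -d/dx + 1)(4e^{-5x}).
424 e^{- 5 x}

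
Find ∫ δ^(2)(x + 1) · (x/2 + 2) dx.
0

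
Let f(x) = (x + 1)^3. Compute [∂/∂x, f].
3 \left(x + 1\right)^{2}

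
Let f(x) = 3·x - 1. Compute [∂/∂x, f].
3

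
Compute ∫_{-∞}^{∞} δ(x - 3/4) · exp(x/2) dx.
e^{\frac{3}{8}}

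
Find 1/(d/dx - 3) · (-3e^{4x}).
- 3 e^{4 x}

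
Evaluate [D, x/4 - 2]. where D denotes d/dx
\frac{1}{4}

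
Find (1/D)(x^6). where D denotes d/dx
\frac{x^{7}}{7}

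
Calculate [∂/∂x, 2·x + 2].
2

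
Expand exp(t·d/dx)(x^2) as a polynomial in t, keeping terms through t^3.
t^{2} + 2 t x + x^{2}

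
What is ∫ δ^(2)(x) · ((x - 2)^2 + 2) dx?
2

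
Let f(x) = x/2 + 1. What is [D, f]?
\frac{1}{2}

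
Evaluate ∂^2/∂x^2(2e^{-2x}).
8 e^{- 2 x}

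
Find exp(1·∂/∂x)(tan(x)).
\tan{\left(x + 1 \right)}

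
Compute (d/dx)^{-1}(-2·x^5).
- \frac{x^{6}}{3}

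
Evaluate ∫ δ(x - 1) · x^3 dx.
1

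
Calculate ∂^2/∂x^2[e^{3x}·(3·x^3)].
9 x \left(3 x^{2} + 6 x + 2\right) e^{3 x}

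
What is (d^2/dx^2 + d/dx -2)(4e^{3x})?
40 e^{3 x}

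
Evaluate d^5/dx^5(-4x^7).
- 10080 x^{2}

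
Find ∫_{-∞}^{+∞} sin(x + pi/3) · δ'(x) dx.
- \frac{1}{2}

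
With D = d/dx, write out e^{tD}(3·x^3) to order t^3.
3 t^{3} + 9 t^{2} x + 9 t x^{2} + 3 x^{3}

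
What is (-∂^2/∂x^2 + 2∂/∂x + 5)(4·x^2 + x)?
20 x^{2} + 21 x - 6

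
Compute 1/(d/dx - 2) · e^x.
- e^{x}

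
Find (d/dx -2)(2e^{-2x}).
- 8 e^{- 2 x}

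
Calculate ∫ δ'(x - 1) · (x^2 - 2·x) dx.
0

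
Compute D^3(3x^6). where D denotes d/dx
360 x^{3}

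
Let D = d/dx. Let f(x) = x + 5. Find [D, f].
1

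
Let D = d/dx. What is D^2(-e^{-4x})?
- 16 e^{- 4 x}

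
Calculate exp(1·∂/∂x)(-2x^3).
- 2 x^{3} - 6 x^{2} - 6 x - 2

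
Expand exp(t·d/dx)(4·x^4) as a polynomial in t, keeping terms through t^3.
4 x \left(4 t^{3} + 6 t^{2} x + 4 t x^{2} + x^{3}\right)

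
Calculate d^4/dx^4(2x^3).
0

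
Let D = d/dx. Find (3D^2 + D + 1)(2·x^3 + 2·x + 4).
2 x^{3} + 6 x^{2} + 38 x + 6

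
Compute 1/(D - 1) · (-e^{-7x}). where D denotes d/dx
\frac{e^{- 7 x}}{8}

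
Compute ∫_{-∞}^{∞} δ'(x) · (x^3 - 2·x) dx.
2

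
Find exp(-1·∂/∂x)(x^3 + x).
x^{3} - 3 x^{2} + 4 x - 2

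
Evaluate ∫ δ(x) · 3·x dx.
0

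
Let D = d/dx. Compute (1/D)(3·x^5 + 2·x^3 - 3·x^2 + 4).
\frac{x^{6}}{2} + \frac{x^{4}}{2} - x^{3} + 4 x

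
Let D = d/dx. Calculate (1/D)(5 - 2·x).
- x^{2} + 5 x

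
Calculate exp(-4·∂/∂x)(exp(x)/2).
\frac{e^{x - 4}}{2}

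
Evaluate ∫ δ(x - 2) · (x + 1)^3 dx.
27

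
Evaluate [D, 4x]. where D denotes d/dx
4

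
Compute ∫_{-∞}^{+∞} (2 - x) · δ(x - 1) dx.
1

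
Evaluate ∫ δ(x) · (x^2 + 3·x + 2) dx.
2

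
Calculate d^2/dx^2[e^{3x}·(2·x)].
\left(18 x + 12\right) e^{3 x}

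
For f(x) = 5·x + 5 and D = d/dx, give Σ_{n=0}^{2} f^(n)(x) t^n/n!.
5 t + 5 x + 5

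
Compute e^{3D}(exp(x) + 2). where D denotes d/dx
e^{x + 3} + 2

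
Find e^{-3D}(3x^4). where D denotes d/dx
3 x^{4} - 36 x^{3} + 162 x^{2} - 324 x + 243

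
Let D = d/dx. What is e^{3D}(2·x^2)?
2 x^{2} + 12 x + 18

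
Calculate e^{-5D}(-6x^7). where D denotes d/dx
- 6 x^{7} + 210 x^{6} - 3150 x^{5} + 26250 x^{4} - 131250 x^{3} + 393750 x^{2} - 656250 x + 468750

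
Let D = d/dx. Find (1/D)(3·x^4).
\frac{3 x^{5}}{5}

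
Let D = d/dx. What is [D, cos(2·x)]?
- 2 \sin{\left(2 x \right)}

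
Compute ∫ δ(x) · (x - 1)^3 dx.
-1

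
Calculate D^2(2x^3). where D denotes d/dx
12 x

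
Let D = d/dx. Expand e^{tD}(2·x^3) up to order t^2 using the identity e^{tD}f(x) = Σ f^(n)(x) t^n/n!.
2 x \left(3 t^{2} + 3 t x + x^{2}\right)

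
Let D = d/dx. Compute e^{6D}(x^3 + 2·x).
x^{3} + 18 x^{2} + 110 x + 228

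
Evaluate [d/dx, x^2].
2 x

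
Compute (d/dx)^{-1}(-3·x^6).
- \frac{3 x^{7}}{7}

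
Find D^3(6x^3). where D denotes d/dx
36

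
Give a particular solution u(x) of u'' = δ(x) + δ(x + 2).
\frac{|x|}{2} + \frac{|x + 2|}{2}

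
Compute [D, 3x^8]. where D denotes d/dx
24 x^{7}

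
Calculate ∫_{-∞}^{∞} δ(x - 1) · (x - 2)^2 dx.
1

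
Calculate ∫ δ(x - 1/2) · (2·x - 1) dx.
0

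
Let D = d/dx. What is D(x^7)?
7 x^{6}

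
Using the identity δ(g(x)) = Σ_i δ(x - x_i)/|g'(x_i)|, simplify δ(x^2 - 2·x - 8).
\frac{\delta(x - 4) + \delta(x + 2)}{6}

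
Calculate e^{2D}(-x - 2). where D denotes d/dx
- x - 4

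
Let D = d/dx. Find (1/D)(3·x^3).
\frac{3 x^{4}}{4}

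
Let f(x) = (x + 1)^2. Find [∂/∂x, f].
2 x + 2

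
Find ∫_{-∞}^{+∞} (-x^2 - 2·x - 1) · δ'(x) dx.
2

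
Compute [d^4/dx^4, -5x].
-20\frac{d^{3}}{dx^{3}}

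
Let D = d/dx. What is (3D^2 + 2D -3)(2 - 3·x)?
9 x - 12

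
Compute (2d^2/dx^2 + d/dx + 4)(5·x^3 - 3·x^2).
20 x^{3} + 3 x^{2} + 54 x - 12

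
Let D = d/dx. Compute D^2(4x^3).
24 x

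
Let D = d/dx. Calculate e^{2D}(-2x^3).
- 2 x^{3} - 12 x^{2} - 24 x - 16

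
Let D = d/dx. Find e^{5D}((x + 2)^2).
x^{2} + 14 x + 49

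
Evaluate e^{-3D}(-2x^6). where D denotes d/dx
- 2 x^{6} + 36 x^{5} - 270 x^{4} + 1080 x^{3} - 2430 x^{2} + 2916 x - 1458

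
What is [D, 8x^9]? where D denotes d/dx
72 x^{8}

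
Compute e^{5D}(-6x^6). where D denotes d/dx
- 6 x^{6} - 180 x^{5} - 2250 x^{4} - 15000 x^{3} - 56250 x^{2} - 112500 x - 93750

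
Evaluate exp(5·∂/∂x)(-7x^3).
- 7 x^{3} - 105 x^{2} - 525 x - 875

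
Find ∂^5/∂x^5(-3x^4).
0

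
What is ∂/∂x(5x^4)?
20 x^{3}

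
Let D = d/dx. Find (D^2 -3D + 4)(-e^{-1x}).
- 8 e^{- x}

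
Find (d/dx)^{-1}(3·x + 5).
\frac{3 x^{2}}{2} + 5 x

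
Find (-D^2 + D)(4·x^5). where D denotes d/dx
20 x^{3} \left(x - 4\right)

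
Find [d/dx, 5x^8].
40 x^{7}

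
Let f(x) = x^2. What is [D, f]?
2 x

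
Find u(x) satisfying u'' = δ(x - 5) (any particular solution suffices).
\frac{|x - 5|}{2}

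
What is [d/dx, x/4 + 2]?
\frac{1}{4}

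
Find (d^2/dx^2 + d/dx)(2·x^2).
4 x + 4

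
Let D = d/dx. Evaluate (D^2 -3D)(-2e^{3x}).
0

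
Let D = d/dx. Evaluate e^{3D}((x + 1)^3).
x^{3} + 12 x^{2} + 48 x + 64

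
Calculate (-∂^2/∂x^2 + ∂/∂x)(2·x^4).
8 x^{2} \left(x - 3\right)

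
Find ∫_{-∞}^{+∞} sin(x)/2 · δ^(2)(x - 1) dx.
- \frac{\sin{\left(1 \right)}}{2}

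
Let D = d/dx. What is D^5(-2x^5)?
-240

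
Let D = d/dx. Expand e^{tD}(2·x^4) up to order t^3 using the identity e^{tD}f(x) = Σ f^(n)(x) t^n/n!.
2 x \left(4 t^{3} + 6 t^{2} x + 4 t x^{2} + x^{3}\right)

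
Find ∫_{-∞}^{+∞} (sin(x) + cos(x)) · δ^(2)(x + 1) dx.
- \cos{\left(1 \right)} + \sin{\left(1 \right)}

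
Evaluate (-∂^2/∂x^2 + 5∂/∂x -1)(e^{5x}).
- e^{5 x}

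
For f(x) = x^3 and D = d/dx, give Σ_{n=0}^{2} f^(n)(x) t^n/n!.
x \left(3 t^{2} + 3 t x + x^{2}\right)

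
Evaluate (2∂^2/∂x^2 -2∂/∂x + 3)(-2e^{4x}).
- 54 e^{4 x}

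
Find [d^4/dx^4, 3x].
12\frac{d^{3}}{dx^{3}}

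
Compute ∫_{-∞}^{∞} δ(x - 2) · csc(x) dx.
\csc{\left(2 \right)}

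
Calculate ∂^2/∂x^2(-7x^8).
- 392 x^{6}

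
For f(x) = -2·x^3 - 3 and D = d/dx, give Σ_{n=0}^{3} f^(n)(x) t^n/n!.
- 2 t^{3} - 6 t^{2} x - 6 t x^{2} - 2 x^{3} - 3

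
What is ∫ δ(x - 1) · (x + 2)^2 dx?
9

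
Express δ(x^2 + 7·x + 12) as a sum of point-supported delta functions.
\frac{\delta(x + 3) + \delta(x + 4)}{1}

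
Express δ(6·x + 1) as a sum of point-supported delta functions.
\frac{\delta(x + 1/6)}{6}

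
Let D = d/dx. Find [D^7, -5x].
-35D^{6}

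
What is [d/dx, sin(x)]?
\cos{\left(x \right)}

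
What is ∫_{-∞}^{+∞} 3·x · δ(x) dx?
0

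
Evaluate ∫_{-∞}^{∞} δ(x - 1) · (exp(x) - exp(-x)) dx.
2 \sinh{\left(1 \right)}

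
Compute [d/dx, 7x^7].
49 x^{6}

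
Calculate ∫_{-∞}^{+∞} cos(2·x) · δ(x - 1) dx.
\cos{\left(2 \right)}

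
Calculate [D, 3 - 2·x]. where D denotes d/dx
-2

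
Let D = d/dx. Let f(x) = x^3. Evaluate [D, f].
3 x^{2}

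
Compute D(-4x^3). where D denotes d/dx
- 12 x^{2}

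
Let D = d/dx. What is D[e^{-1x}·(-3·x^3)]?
3 x^{2} \left(x - 3\right) e^{- x}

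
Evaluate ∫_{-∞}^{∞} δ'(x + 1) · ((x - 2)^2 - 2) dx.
6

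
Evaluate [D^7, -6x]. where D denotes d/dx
-42D^{6}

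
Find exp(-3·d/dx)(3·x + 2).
3 x - 7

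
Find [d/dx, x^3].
3 x^{2}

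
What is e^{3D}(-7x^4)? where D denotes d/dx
- 7 x^{4} - 84 x^{3} - 378 x^{2} - 756 x - 567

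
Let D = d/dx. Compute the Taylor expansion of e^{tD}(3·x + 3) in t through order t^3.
3 t + 3 x + 3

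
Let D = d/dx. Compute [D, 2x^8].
16 x^{7}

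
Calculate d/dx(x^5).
5 x^{4}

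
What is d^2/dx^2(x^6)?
30 x^{4}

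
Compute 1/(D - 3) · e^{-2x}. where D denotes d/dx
- \frac{e^{- 2 x}}{5}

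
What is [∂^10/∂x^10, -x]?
-10\frac{d^{9}}{dx^{9}}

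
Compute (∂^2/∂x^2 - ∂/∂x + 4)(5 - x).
21 - 4 x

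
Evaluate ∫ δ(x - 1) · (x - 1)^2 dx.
0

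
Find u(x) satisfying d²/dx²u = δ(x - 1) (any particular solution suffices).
\frac{|x - 1|}{2}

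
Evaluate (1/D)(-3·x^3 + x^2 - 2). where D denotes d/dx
- \frac{3 x^{4}}{4} + \frac{x^{3}}{3} - 2 x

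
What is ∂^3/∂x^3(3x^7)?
630 x^{4}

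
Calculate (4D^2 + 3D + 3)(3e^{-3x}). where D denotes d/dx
90 e^{- 3 x}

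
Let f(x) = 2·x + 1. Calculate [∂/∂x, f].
2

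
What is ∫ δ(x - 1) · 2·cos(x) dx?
2 \cos{\left(1 \right)}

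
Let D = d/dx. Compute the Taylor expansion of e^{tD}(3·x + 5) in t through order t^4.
3 t + 3 x + 5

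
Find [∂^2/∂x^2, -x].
-2\frac{d}{dx}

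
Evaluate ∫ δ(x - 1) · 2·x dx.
2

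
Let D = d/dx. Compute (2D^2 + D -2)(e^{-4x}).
26 e^{- 4 x}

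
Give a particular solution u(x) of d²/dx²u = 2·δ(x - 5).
|x - 5|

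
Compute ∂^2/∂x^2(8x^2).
16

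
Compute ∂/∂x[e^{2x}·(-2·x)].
\left(- 4 x - 2\right) e^{2 x}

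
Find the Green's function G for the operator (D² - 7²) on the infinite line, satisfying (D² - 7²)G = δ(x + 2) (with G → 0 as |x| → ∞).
-\frac{e^{-7|x + 2|}}{14}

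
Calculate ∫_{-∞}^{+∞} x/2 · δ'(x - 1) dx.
- \frac{1}{2}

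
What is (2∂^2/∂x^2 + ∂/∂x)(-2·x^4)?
8 x^{2} \left(- x - 6\right)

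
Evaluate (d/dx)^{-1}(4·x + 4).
2 x^{2} + 4 x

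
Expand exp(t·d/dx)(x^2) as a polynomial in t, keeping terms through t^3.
t^{2} + 2 t x + x^{2}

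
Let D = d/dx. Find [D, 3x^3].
9 x^{2}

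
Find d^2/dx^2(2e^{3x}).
18 e^{3 x}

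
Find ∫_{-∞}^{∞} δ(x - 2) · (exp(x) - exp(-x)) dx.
2 \sinh{\left(2 \right)}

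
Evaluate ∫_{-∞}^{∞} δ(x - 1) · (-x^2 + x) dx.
0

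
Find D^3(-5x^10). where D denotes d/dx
- 3600 x^{7}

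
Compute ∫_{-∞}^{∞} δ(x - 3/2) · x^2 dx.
\frac{9}{4}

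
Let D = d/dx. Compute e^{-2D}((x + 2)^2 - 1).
x^{2} - 1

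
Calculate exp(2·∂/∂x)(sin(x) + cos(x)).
\sqrt{2} \sin{\left(x + \frac{\pi}{4} + 2 \right)}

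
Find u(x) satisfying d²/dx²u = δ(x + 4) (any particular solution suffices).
\frac{|x + 4|}{2}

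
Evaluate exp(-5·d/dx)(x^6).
x^{6} - 30 x^{5} + 375 x^{4} - 2500 x^{3} + 9375 x^{2} - 18750 x + 15625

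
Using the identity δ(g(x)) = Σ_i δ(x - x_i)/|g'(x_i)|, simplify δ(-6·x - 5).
\frac{\delta(x + 5/6)}{6}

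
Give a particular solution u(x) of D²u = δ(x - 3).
\frac{|x - 3|}{2}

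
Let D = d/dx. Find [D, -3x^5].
- 15 x^{4}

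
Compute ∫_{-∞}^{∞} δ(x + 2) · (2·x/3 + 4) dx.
\frac{8}{3}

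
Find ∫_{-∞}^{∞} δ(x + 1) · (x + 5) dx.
4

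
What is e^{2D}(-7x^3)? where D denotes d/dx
- 7 x^{3} - 42 x^{2} - 84 x - 56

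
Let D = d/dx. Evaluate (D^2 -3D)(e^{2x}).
- 2 e^{2 x}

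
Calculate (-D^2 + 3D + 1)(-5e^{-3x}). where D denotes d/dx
85 e^{- 3 x}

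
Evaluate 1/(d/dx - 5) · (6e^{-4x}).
- \frac{2 e^{- 4 x}}{3}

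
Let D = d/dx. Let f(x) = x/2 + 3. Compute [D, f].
\frac{1}{2}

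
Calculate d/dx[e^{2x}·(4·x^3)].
x^{2} \left(8 x + 12\right) e^{2 x}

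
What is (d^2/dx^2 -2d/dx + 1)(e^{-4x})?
25 e^{- 4 x}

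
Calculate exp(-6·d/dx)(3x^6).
3 x^{6} - 108 x^{5} + 1620 x^{4} - 12960 x^{3} + 58320 x^{2} - 139968 x + 139968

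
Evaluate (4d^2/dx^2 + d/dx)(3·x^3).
9 x \left(x + 8\right)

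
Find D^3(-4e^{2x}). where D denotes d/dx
- 32 e^{2 x}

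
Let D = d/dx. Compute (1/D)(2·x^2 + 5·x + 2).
\frac{2 x^{3}}{3} + \frac{5 x^{2}}{2} + 2 x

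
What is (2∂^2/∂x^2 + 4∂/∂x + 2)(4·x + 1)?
8 x + 18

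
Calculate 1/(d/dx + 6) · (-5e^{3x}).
- \frac{5 e^{3 x}}{9}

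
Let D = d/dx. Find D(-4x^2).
- 8 x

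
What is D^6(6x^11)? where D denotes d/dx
1995840 x^{5}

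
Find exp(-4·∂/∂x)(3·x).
3 x - 12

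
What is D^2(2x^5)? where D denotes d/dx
40 x^{3}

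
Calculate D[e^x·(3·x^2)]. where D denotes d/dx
3 x \left(x + 2\right) e^{x}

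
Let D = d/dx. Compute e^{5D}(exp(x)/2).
\frac{e^{x + 5}}{2}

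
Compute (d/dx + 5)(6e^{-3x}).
12 e^{- 3 x}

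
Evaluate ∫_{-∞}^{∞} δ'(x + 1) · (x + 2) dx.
-1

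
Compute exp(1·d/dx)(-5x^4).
- 5 x^{4} - 20 x^{3} - 30 x^{2} - 20 x - 5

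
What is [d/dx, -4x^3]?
- 12 x^{2}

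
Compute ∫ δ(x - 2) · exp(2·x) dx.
e^{4}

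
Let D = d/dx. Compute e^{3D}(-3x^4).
- 3 x^{4} - 36 x^{3} - 162 x^{2} - 324 x - 243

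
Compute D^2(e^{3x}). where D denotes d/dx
9 e^{3 x}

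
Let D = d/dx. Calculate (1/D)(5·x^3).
\frac{5 x^{4}}{4}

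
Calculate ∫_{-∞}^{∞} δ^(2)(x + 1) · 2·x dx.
0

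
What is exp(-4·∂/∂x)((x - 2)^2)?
x^{2} - 12 x + 36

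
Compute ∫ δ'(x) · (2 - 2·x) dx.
2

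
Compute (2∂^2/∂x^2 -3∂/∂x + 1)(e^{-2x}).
15 e^{- 2 x}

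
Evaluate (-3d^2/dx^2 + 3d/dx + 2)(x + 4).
2 x + 11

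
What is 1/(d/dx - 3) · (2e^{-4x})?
- \frac{2 e^{- 4 x}}{7}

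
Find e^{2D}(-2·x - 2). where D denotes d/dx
- 2 x - 6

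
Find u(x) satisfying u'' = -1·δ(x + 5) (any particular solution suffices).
-\frac{|x + 5|}{2}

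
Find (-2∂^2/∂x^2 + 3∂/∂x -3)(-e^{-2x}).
17 e^{- 2 x}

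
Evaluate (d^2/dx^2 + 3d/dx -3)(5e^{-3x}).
- 15 e^{- 3 x}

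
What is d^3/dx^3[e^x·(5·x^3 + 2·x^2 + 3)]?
\left(5 x^{3} + 47 x^{2} + 102 x + 45\right) e^{x}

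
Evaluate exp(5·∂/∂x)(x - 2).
x + 3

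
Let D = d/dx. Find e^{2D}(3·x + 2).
3 x + 8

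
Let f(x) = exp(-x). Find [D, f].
- e^{- x}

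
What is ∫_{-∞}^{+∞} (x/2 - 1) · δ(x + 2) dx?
-2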